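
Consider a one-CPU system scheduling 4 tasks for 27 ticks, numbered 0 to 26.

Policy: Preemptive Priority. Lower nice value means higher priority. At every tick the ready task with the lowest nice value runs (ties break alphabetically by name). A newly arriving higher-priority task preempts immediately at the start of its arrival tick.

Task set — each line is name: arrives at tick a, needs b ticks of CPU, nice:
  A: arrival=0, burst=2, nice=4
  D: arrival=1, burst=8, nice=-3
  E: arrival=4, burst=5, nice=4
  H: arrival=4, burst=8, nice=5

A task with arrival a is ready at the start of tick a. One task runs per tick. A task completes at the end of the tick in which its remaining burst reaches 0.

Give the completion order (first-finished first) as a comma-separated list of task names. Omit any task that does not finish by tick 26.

t=0: ready={A} → run A
t=1: ready={A,D} → run D
t=2: ready={A,D} → run D
t=3: ready={A,D} → run D
t=4: ready={A,D,E,H} → run D
t=5: ready={A,D,E,H} → run D
t=6: ready={A,D,E,H} → run D
t=7: ready={A,D,E,H} → run D
t=8: ready={A,D,E,H} → run D
t=9: ready={A,E,H} → run A
t=10: ready={E,H} → run E
t=11: ready={E,H} → run E
t=12: ready={E,H} → run E
t=13: ready={E,H} → run E
t=14: ready={E,H} → run E
t=15: ready={H} → run H
t=16: ready={H} → run H
t=17: ready={H} → run H
t=18: ready={H} → run H
t=19: ready={H} → run H
t=20: ready={H} → run H
t=21: ready={H} → run H
t=22: ready={H} → run H
t=23: (idle)
t=24: (idle)
t=25: (idle)
t=26: (idle)

completion order = D, A, E, H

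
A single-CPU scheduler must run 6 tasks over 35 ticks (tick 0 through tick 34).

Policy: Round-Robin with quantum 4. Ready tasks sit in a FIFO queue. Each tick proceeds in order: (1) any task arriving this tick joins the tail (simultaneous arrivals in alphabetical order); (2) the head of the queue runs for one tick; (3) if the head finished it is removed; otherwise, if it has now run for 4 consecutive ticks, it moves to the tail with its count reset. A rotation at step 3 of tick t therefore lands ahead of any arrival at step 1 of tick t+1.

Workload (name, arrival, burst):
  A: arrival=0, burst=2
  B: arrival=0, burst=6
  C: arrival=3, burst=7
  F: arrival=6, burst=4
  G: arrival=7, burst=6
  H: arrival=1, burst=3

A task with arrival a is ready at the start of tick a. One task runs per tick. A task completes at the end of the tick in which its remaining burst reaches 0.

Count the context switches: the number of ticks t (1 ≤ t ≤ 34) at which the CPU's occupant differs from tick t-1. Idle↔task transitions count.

context switches = 9

t=0: queue=[A,B] q_used=0 → run A
t=1: queue=[A,B,H] q_used=1 → run A
t=2: queue=[B,H] q_used=0 → run B
t=3: queue=[B,H,C] q_used=1 → run B
t=4: queue=[B,H,C] q_used=2 → run B
t=5: queue=[B,H,C] q_used=3 → run B
t=6: queue=[H,C,B,F] q_used=0 → run H
t=7: queue=[H,C,B,F,G] q_used=1 → run H
t=8: queue=[H,C,B,F,G] q_used=2 → run H
t=9: queue=[C,B,F,G] q_used=0 → run C
t=10: queue=[C,B,F,G] q_used=1 → run C
t=11: queue=[C,B,F,G] q_used=2 → run C
t=12: queue=[C,B,F,G] q_used=3 → run C
t=13: queue=[B,F,G,C] q_used=0 → run B
t=14: queue=[B,F,G,C] q_used=1 → run B
t=15: queue=[F,G,C] q_used=0 → run F
t=16: queue=[F,G,C] q_used=1 → run F
t=17: queue=[F,G,C] q_used=2 → run F
t=18: queue=[F,G,C] q_used=3 → run F
t=19: queue=[G,C] q_used=0 → run G
t=20: queue=[G,C] q_used=1 → run G
t=21: queue=[G,C] q_used=2 → run G
t=22: queue=[G,C] q_used=3 → run G
t=23: queue=[C,G] q_used=0 → run C
t=24: queue=[C,G] q_used=1 → run C
t=25: queue=[C,G] q_used=2 → run C
t=26: queue=[G] q_used=0 → run G
t=27: queue=[G] q_used=1 → run G
t=28: (idle)
t=29: (idle)
t=30: (idle)
t=31: (idle)
t=32: (idle)
t=33: (idle)
t=34: (idle)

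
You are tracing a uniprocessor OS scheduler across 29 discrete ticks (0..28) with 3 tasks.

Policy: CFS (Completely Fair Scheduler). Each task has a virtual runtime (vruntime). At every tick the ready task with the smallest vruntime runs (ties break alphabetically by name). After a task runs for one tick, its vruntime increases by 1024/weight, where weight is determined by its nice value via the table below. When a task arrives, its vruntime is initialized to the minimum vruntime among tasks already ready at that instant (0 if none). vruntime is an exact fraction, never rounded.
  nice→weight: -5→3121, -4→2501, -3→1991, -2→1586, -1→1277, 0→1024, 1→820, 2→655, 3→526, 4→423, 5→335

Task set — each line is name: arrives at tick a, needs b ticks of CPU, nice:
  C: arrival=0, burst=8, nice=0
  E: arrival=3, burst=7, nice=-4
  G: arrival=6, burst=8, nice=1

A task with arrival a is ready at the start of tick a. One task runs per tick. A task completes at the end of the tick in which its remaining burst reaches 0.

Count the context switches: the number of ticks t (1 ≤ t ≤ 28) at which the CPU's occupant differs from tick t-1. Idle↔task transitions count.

context switches = 13

t=0: vr[C=0] → run C
t=1: vr[C=1] → run C
t=2: vr[C=2] → run C
t=3: vr[C=3 E=3] → run C
t=4: vr[C=4 E=3] → run E
t=5: vr[C=4 E=8527/2501] → run E
t=6: vr[C=4 E=9551/2501 G=9551/2501] → run E
t=7: vr[C=4 E=10575/2501 G=9551/2501] → run G
t=8: vr[C=4 E=10575/2501 G=63371/12505] → run C
t=9: vr[C=5 E=10575/2501 G=63371/12505] → run E
t=10: vr[C=5 E=11599/2501 G=63371/12505] → run E
t=11: vr[C=5 E=12623/2501 G=63371/12505] → run C
t=12: vr[C=6 E=12623/2501 G=63371/12505] → run E
t=13: vr[C=6 E=13647/2501 G=63371/12505] → run G
t=14: vr[C=6 E=13647/2501 G=78987/12505] → run E
t=15: vr[C=6 G=78987/12505] → run C
t=16: vr[C=7 G=78987/12505] → run G
t=17: vr[C=7 G=94603/12505] → run C
t=18: vr[G=94603/12505] → run G
t=19: vr[G=110219/12505] → run G
t=20: vr[G=25167/2501] → run G
t=21: vr[G=141451/12505] → run G
t=22: vr[G=157067/12505] → run G
t=23: (idle)
t=24: (idle)
t=25: (idle)
t=26: (idle)
t=27: (idle)
t=28: (idle)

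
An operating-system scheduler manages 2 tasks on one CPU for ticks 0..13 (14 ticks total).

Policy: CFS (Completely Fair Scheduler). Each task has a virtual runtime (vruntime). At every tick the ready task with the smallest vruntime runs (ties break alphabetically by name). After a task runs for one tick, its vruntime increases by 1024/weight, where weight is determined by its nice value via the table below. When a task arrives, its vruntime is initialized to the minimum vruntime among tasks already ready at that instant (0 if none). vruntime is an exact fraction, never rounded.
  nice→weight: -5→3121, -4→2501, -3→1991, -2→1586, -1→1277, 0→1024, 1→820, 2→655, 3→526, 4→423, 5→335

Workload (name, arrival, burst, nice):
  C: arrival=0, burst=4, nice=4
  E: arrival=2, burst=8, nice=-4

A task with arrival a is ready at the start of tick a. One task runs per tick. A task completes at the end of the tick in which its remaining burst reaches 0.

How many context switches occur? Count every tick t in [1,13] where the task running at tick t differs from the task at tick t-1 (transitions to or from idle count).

context switches = 4

t=0: vr[C=0] → run C
t=1: vr[C=1024/423] → run C
t=2: vr[C=2048/423 E=2048/423] → run C
t=3: vr[C=1024/141 E=2048/423] → run E
t=4: vr[C=1024/141 E=5555200/1057923] → run E
t=5: vr[C=1024/141 E=5988352/1057923] → run E
t=6: vr[C=1024/141 E=6421504/1057923] → run E
t=7: vr[C=1024/141 E=6854656/1057923] → run E
t=8: vr[C=1024/141 E=7287808/1057923] → run E
t=9: vr[C=1024/141 E=7720960/1057923] → run C
t=10: vr[E=7720960/1057923] → run E
t=11: vr[E=8154112/1057923] → run E
t=12: (idle)
t=13: (idle)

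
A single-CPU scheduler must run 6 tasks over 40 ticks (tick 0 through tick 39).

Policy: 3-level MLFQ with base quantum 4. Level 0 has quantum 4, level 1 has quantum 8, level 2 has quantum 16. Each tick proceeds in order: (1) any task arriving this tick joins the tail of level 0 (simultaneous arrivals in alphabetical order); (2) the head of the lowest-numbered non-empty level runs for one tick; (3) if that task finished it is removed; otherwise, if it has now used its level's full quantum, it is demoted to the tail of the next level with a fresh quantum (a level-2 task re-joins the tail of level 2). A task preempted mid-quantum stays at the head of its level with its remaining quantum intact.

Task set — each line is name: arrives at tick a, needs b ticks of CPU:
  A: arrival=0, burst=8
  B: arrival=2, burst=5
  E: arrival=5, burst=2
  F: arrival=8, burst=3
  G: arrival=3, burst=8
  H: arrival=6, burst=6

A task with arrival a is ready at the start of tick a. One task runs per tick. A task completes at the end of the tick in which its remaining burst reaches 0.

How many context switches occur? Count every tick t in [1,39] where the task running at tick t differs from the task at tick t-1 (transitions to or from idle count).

t=0: L0/L1/L2 = A/-/- → run A
t=1: L0/L1/L2 = A/-/- → run A
t=2: L0/L1/L2 = AB/-/- → run A
t=3: L0/L1/L2 = ABG/-/- → run A
t=4: L0/L1/L2 = BG/A/- → run B
t=5: L0/L1/L2 = BGE/A/- → run B
t=6: L0/L1/L2 = BGEH/A/- → run B
t=7: L0/L1/L2 = BGEH/A/- → run B
t=8: L0/L1/L2 = GEHF/AB/- → run G
t=9: L0/L1/L2 = GEHF/AB/- → run G
t=10: L0/L1/L2 = GEHF/AB/- → run G
t=11: L0/L1/L2 = GEHF/AB/- → run G
t=12: L0/L1/L2 = EHF/ABG/- → run E
t=13: L0/L1/L2 = EHF/ABG/- → run E
t=14: L0/L1/L2 = HF/ABG/- → run H
t=15: L0/L1/L2 = HF/ABG/- → run H
t=16: L0/L1/L2 = HF/ABG/- → run H
t=17: L0/L1/L2 = HF/ABG/- → run H
t=18: L0/L1/L2 = F/ABGH/- → run F
t=19: L0/L1/L2 = F/ABGH/- → run F
t=20: L0/L1/L2 = F/ABGH/- → run F
t=21: L0/L1/L2 = -/ABGH/- → run A
t=22: L0/L1/L2 = -/ABGH/- → run A
t=23: L0/L1/L2 = -/ABGH/- → run A
t=24: L0/L1/L2 = -/ABGH/- → run A
t=25: L0/L1/L2 = -/BGH/- → run B
t=26: L0/L1/L2 = -/GH/- → run G
t=27: L0/L1/L2 = -/GH/- → run G
t=28: L0/L1/L2 = -/GH/- → run G
t=29: L0/L1/L2 = -/GH/- → run G
t=30: L0/L1/L2 = -/H/- → run H
t=31: L0/L1/L2 = -/H/- → run H
t=32: (idle)
t=33: (idle)
t=34: (idle)
t=35: (idle)
t=36: (idle)
t=37: (idle)
t=38: (idle)
t=39: (idle)

context switches = 10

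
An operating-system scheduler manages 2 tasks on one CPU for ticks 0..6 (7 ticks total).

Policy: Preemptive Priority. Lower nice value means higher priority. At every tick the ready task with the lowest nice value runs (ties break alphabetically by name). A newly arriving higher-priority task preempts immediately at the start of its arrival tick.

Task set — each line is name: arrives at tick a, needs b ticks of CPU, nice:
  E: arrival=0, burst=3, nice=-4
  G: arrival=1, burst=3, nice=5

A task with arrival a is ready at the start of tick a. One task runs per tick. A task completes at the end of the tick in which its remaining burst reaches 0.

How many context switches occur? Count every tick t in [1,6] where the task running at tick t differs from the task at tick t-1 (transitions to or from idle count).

context switches = 2

t=0: ready={E} → run E
t=1: ready={E,G} → run E
t=2: ready={E,G} → run E
t=3: ready={G} → run G
t=4: ready={G} → run G
t=5: ready={G} → run G
t=6: (idle)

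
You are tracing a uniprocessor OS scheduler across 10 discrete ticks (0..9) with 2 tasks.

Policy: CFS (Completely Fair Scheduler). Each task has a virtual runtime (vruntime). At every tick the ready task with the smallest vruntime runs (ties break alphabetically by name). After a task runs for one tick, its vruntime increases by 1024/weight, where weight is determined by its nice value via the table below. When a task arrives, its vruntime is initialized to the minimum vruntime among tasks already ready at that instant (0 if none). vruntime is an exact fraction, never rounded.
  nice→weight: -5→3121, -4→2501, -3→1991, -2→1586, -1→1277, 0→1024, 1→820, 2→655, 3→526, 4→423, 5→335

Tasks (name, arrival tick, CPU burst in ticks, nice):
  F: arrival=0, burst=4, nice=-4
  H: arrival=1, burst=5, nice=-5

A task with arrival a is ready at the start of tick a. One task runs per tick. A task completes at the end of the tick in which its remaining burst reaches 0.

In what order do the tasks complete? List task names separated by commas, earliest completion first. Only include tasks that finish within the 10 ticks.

t=0: vr[F=0] → run F
t=1: vr[F=1024/2501 H=1024/2501] → run F
t=2: vr[F=2048/2501 H=1024/2501] → run H
t=3: vr[F=2048/2501 H=5756928/7805621] → run H
t=4: vr[F=2048/2501 H=8317952/7805621] → run F
t=5: vr[F=3072/2501 H=8317952/7805621] → run H
t=6: vr[F=3072/2501 H=10878976/7805621] → run F
t=7: vr[H=10878976/7805621] → run H
t=8: vr[H=13440000/7805621] → run H
t=9: (idle)

completion order = F, H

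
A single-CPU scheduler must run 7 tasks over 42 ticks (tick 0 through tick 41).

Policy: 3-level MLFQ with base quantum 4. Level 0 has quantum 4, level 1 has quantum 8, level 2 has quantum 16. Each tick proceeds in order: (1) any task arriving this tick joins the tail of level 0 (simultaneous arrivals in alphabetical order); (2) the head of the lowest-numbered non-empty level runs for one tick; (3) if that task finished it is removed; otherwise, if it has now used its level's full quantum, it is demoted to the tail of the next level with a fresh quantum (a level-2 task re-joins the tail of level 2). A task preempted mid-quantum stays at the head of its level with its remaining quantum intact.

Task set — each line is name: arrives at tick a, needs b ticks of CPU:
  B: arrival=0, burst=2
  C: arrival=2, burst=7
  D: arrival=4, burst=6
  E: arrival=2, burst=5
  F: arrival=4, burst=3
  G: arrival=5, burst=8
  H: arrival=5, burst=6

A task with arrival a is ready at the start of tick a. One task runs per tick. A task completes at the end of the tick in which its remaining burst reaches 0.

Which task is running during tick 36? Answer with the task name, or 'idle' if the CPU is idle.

t=0: L0/L1/L2 = B/-/- → run B
t=1: L0/L1/L2 = B/-/- → run B
t=2: L0/L1/L2 = CE/-/- → run C
t=3: L0/L1/L2 = CE/-/- → run C
t=4: L0/L1/L2 = CEDF/-/- → run C
t=5: L0/L1/L2 = CEDFGH/-/- → run C
t=6: L0/L1/L2 = EDFGH/C/- → run E
t=7: L0/L1/L2 = EDFGH/C/- → run E
t=8: L0/L1/L2 = EDFGH/C/- → run E
t=9: L0/L1/L2 = EDFGH/C/- → run E
t=10: L0/L1/L2 = DFGH/CE/- → run D
t=11: L0/L1/L2 = DFGH/CE/- → run D
t=12: L0/L1/L2 = DFGH/CE/- → run D
t=13: L0/L1/L2 = DFGH/CE/- → run D
t=14: L0/L1/L2 = FGH/CED/- → run F
t=15: L0/L1/L2 = FGH/CED/- → run F
t=16: L0/L1/L2 = FGH/CED/- → run F
t=17: L0/L1/L2 = GH/CED/- → run G
t=18: L0/L1/L2 = GH/CED/- → run G
t=19: L0/L1/L2 = GH/CED/- → run G
t=20: L0/L1/L2 = GH/CED/- → run G
t=21: L0/L1/L2 = H/CEDG/- → run H
t=22: L0/L1/L2 = H/CEDG/- → run H
t=23: L0/L1/L2 = H/CEDG/- → run H
t=24: L0/L1/L2 = H/CEDG/- → run H
t=25: L0/L1/L2 = -/CEDGH/- → run C
t=26: L0/L1/L2 = -/CEDGH/- → run C
t=27: L0/L1/L2 = -/CEDGH/- → run C
t=28: L0/L1/L2 = -/EDGH/- → run E
t=29: L0/L1/L2 = -/DGH/- → run D
t=30: L0/L1/L2 = -/DGH/- → run D
t=31: L0/L1/L2 = -/GH/- → run G
t=32: L0/L1/L2 = -/GH/- → run G
t=33: L0/L1/L2 = -/GH/- → run G
t=34: L0/L1/L2 = -/GH/- → run G
t=35: L0/L1/L2 = -/H/- → run H
t=36: L0/L1/L2 = -/H/- → run H
t=37: (idle)
t=38: (idle)
t=39: (idle)
t=40: (idle)
t=41: (idle)

running at tick 36 = H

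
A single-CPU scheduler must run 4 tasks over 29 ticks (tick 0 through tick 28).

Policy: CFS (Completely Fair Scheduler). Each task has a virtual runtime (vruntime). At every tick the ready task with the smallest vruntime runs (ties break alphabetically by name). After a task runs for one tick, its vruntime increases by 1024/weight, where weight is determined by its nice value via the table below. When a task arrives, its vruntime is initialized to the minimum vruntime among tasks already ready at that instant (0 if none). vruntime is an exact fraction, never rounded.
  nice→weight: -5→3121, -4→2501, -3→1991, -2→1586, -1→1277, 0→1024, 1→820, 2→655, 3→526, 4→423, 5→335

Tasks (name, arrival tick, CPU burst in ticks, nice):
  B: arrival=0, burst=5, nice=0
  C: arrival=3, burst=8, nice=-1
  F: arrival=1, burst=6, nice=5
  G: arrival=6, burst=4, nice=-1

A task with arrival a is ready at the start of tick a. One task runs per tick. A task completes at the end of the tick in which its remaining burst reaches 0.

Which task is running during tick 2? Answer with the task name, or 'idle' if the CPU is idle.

running at tick 2 = F

t=0: vr[B=0] → run B
t=1: vr[B=1 F=1] → run B
t=2: vr[B=2 F=1] → run F
t=3: vr[B=2 C=2 F=1359/335] → run B
t=4: vr[B=3 C=2 F=1359/335] → run C
t=5: vr[B=3 C=3578/1277 F=1359/335] → run C
t=6: vr[B=3 C=4602/1277 F=1359/335 G=3] → run B
t=7: vr[B=4 C=4602/1277 F=1359/335 G=3] → run G
t=8: vr[B=4 C=4602/1277 F=1359/335 G=4855/1277] → run C
t=9: vr[B=4 C=5626/1277 F=1359/335 G=4855/1277] → run G
t=10: vr[B=4 C=5626/1277 F=1359/335 G=5879/1277] → run B
t=11: vr[C=5626/1277 F=1359/335 G=5879/1277] → run F
t=12: vr[C=5626/1277 F=2383/335 G=5879/1277] → run C
t=13: vr[C=6650/1277 F=2383/335 G=5879/1277] → run G
t=14: vr[C=6650/1277 F=2383/335 G=6903/1277] → run C
t=15: vr[C=7674/1277 F=2383/335 G=6903/1277] → run G
t=16: vr[C=7674/1277 F=2383/335] → run C
t=17: vr[C=8698/1277 F=2383/335] → run C
t=18: vr[C=9722/1277 F=2383/335] → run F
t=19: vr[C=9722/1277 F=3407/335] → run C
t=20: vr[F=3407/335] → run F
t=21: vr[F=4431/335] → run F
t=22: vr[F=1091/67] → run F
t=23: (idle)
t=24: (idle)
t=25: (idle)
t=26: (idle)
t=27: (idle)
t=28: (idle)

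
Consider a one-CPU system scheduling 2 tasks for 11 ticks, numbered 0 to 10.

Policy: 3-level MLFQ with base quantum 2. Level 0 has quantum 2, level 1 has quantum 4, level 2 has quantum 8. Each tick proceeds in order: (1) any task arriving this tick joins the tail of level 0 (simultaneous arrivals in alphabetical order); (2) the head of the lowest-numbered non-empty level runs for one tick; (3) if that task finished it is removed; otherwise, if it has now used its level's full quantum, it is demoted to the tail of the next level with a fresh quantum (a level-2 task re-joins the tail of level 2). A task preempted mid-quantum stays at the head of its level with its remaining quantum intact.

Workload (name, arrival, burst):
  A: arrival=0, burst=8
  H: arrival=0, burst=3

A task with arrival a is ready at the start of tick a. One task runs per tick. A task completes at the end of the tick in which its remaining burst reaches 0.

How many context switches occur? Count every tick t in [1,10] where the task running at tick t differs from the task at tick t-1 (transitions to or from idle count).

context switches = 4

t=0: L0/L1/L2 = AH/-/- → run A
t=1: L0/L1/L2 = AH/-/- → run A
t=2: L0/L1/L2 = H/A/- → run H
t=3: L0/L1/L2 = H/A/- → run H
t=4: L0/L1/L2 = -/AH/- → run A
t=5: L0/L1/L2 = -/AH/- → run A
t=6: L0/L1/L2 = -/AH/- → run A
t=7: L0/L1/L2 = -/AH/- → run A
t=8: L0/L1/L2 = -/H/A → run H
t=9: L0/L1/L2 = -/-/A → run A
t=10: L0/L1/L2 = -/-/A → run A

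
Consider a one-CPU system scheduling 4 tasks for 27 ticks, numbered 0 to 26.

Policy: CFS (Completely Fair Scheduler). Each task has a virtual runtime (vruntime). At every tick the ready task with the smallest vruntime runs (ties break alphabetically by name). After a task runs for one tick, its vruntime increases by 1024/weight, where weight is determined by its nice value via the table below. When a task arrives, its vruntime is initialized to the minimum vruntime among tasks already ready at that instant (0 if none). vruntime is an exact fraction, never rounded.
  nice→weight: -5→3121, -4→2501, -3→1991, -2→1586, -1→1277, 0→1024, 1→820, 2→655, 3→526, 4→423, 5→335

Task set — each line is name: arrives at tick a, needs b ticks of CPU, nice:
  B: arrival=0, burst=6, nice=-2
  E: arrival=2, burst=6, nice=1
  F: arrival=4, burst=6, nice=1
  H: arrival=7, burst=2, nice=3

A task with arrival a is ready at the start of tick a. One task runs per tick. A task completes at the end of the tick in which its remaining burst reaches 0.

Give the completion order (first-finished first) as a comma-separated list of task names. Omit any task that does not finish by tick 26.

completion order = B, H, E, F

t=0: vr[B=0] → run B
t=1: vr[B=512/793] → run B
t=2: vr[B=1024/793 E=1024/793] → run B
t=3: vr[B=1536/793 E=1024/793] → run E
t=4: vr[B=1536/793 E=412928/162565 F=1536/793] → run B
t=5: vr[B=2048/793 E=412928/162565 F=1536/793] → run F
t=6: vr[B=2048/793 E=412928/162565 F=517888/162565] → run E
t=7: vr[B=2048/793 E=615936/162565 F=517888/162565 H=2048/793] → run B
t=8: vr[B=2560/793 E=615936/162565 F=517888/162565 H=2048/793] → run H
t=9: vr[B=2560/793 E=615936/162565 F=517888/162565 H=944640/208559] → run F
t=10: vr[B=2560/793 E=615936/162565 F=720896/162565 H=944640/208559] → run B
t=11: vr[E=615936/162565 F=720896/162565 H=944640/208559] → run E
t=12: vr[E=818944/162565 F=720896/162565 H=944640/208559] → run F
t=13: vr[E=818944/162565 F=923904/162565 H=944640/208559] → run H
t=14: vr[E=818944/162565 F=923904/162565] → run E
t=15: vr[E=1021952/162565 F=923904/162565] → run F
t=16: vr[E=1021952/162565 F=1126912/162565] → run E
t=17: vr[E=244992/32513 F=1126912/162565] → run F
t=18: vr[E=244992/32513 F=265984/32513] → run E
t=19: vr[F=265984/32513] → run F
t=20: (idle)
t=21: (idle)
t=22: (idle)
t=23: (idle)
t=24: (idle)
t=25: (idle)
t=26: (idle)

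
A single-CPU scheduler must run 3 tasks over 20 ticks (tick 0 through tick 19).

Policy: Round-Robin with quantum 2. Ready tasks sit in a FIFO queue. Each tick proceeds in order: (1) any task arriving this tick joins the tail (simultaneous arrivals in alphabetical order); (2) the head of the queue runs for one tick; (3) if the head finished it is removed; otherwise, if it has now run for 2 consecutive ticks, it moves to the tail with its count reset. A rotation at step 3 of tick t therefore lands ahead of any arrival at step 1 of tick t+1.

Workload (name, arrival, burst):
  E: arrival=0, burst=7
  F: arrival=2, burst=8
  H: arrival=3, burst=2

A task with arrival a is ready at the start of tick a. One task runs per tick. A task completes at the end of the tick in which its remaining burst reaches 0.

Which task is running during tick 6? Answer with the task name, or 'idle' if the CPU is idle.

running at tick 6 = H

t=0: queue=[E] q_used=0 → run E
t=1: queue=[E] q_used=1 → run E
t=2: queue=[E,F] q_used=0 → run E
t=3: queue=[E,F,H] q_used=1 → run E
t=4: queue=[F,H,E] q_used=0 → run F
t=5: queue=[F,H,E] q_used=1 → run F
t=6: queue=[H,E,F] q_used=0 → run H
t=7: queue=[H,E,F] q_used=1 → run H
t=8: queue=[E,F] q_used=0 → run E
t=9: queue=[E,F] q_used=1 → run E
t=10: queue=[F,E] q_used=0 → run F
t=11: queue=[F,E] q_used=1 → run F
t=12: queue=[E,F] q_used=0 → run E
t=13: queue=[F] q_used=0 → run F
t=14: queue=[F] q_used=1 → run F
t=15: queue=[F] q_used=0 → run F
t=16: queue=[F] q_used=1 → run F
t=17: (idle)
t=18: (idle)
t=19: (idle)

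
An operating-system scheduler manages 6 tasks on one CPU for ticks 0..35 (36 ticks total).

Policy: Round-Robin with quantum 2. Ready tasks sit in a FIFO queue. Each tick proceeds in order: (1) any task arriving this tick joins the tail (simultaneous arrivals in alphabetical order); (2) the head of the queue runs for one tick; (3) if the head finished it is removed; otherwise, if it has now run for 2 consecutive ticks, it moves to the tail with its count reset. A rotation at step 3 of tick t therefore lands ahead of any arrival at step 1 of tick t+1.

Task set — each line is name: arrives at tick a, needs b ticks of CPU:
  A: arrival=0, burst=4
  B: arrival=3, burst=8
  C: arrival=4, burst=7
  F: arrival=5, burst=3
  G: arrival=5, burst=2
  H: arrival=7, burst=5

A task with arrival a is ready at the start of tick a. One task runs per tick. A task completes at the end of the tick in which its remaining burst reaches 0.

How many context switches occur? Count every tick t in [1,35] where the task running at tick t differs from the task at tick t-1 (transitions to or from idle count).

context switches = 15

t=0: queue=[A] q_used=0 → run A
t=1: queue=[A] q_used=1 → run A
t=2: queue=[A] q_used=0 → run A
t=3: queue=[A,B] q_used=1 → run A
t=4: queue=[B,C] q_used=0 → run B
t=5: queue=[B,C,F,G] q_used=1 → run B
t=6: queue=[C,F,G,B] q_used=0 → run C
t=7: queue=[C,F,G,B,H] q_used=1 → run C
t=8: queue=[F,G,B,H,C] q_used=0 → run F
t=9: queue=[F,G,B,H,C] q_used=1 → run F
t=10: queue=[G,B,H,C,F] q_used=0 → run G
t=11: queue=[G,B,H,C,F] q_used=1 → run G
t=12: queue=[B,H,C,F] q_used=0 → run B
t=13: queue=[B,H,C,F] q_used=1 → run B
t=14: queue=[H,C,F,B] q_used=0 → run H
t=15: queue=[H,C,F,B] q_used=1 → run H
t=16: queue=[C,F,B,H] q_used=0 → run C
t=17: queue=[C,F,B,H] q_used=1 → run C
t=18: queue=[F,B,H,C] q_used=0 → run F
t=19: queue=[B,H,C] q_used=0 → run B
t=20: queue=[B,H,C] q_used=1 → run B
t=21: queue=[H,C,B] q_used=0 → run H
t=22: queue=[H,C,B] q_used=1 → run H
t=23: queue=[C,B,H] q_used=0 → run C
t=24: queue=[C,B,H] q_used=1 → run C
t=25: queue=[B,H,C] q_used=0 → run B
t=26: queue=[B,H,C] q_used=1 → run B
t=27: queue=[H,C] q_used=0 → run H
t=28: queue=[C] q_used=0 → run C
t=29: (idle)
t=30: (idle)
t=31: (idle)
t=32: (idle)
t=33: (idle)
t=34: (idle)
t=35: (idle)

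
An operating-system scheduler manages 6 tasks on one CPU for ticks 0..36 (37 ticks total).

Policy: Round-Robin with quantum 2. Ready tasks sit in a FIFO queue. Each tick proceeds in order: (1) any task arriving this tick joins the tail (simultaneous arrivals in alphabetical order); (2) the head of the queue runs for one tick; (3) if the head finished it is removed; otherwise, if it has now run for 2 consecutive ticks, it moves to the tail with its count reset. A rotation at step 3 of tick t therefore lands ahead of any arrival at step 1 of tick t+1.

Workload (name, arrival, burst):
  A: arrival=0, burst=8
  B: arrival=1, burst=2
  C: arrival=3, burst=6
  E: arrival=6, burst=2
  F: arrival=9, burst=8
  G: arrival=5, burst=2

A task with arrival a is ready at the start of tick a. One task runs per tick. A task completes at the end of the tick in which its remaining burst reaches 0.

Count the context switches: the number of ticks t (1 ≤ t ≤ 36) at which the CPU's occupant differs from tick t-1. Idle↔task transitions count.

t=0: queue=[A] q_used=0 → run A
t=1: queue=[A,B] q_used=1 → run A
t=2: queue=[B,A] q_used=0 → run B
t=3: queue=[B,A,C] q_used=1 → run B
t=4: queue=[A,C] q_used=0 → run A
t=5: queue=[A,C,G] q_used=1 → run A
t=6: queue=[C,G,A,E] q_used=0 → run C
t=7: queue=[C,G,A,E] q_used=1 → run C
t=8: queue=[G,A,E,C] q_used=0 → run G
t=9: queue=[G,A,E,C,F] q_used=1 → run G
t=10: queue=[A,E,C,F] q_used=0 → run A
t=11: queue=[A,E,C,F] q_used=1 → run A
t=12: queue=[E,C,F,A] q_used=0 → run E
t=13: queue=[E,C,F,A] q_used=1 → run E
t=14: queue=[C,F,A] q_used=0 → run C
t=15: queue=[C,F,A] q_used=1 → run C
t=16: queue=[F,A,C] q_used=0 → run F
t=17: queue=[F,A,C] q_used=1 → run F
t=18: queue=[A,C,F] q_used=0 → run A
t=19: queue=[A,C,F] q_used=1 → run A
t=20: queue=[C,F] q_used=0 → run C
t=21: queue=[C,F] q_used=1 → run C
t=22: queue=[F] q_used=0 → run F
t=23: queue=[F] q_used=1 → run F
t=24: queue=[F] q_used=0 → run F
t=25: queue=[F] q_used=1 → run F
t=26: queue=[F] q_used=0 → run F
t=27: queue=[F] q_used=1 → run F
t=28: (idle)
t=29: (idle)
t=30: (idle)
t=31: (idle)
t=32: (idle)
t=33: (idle)
t=34: (idle)
t=35: (idle)
t=36: (idle)

context switches = 12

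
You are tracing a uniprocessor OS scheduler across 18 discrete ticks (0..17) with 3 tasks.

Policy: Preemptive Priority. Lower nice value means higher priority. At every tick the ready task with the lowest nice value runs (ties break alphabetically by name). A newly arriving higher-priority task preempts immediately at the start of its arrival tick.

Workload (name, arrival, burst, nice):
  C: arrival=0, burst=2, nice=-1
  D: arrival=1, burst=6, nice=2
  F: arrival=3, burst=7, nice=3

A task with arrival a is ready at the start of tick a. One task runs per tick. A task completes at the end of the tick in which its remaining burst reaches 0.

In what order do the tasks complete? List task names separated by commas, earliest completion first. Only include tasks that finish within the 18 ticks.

t=0: ready={C} → run C
t=1: ready={C,D} → run C
t=2: ready={D} → run D
t=3: ready={D,F} → run D
t=4: ready={D,F} → run D
t=5: ready={D,F} → run D
t=6: ready={D,F} → run D
t=7: ready={D,F} → run D
t=8: ready={F} → run F
t=9: ready={F} → run F
t=10: ready={F} → run F
t=11: ready={F} → run F
t=12: ready={F} → run F
t=13: ready={F} → run F
t=14: ready={F} → run F
t=15: (idle)
t=16: (idle)
t=17: (idle)

completion order = C, D, F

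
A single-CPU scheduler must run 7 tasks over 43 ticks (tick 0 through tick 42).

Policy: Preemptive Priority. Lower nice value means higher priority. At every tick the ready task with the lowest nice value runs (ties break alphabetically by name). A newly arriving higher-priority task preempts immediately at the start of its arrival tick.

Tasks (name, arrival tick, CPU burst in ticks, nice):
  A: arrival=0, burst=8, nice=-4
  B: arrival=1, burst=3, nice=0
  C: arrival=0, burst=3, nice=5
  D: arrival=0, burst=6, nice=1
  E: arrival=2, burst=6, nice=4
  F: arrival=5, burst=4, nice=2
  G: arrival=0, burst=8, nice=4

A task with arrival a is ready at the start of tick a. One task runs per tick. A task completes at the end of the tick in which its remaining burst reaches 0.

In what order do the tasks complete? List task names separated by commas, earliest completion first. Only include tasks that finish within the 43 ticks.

t=0: ready={A,C,D,G} → run A
t=1: ready={A,B,C,D,G} → run A
t=2: ready={A,B,C,D,E,G} → run A
t=3: ready={A,B,C,D,E,G} → run A
t=4: ready={A,B,C,D,E,G} → run A
t=5: ready={A,B,C,D,E,F,G} → run A
t=6: ready={A,B,C,D,E,F,G} → run A
t=7: ready={A,B,C,D,E,F,G} → run A
t=8: ready={B,C,D,E,F,G} → run B
t=9: ready={B,C,D,E,F,G} → run B
t=10: ready={B,C,D,E,F,G} → run B
t=11: ready={C,D,E,F,G} → run D
t=12: ready={C,D,E,F,G} → run D
t=13: ready={C,D,E,F,G} → run D
t=14: ready={C,D,E,F,G} → run D
t=15: ready={C,D,E,F,G} → run D
t=16: ready={C,D,E,F,G} → run D
t=17: ready={C,E,F,G} → run F
t=18: ready={C,E,F,G} → run F
t=19: ready={C,E,F,G} → run F
t=20: ready={C,E,F,G} → run F
t=21: ready={C,E,G} → run E
t=22: ready={C,E,G} → run E
t=23: ready={C,E,G} → run E
t=24: ready={C,E,G} → run E
t=25: ready={C,E,G} → run E
t=26: ready={C,E,G} → run E
t=27: ready={C,G} → run G
t=28: ready={C,G} → run G
t=29: ready={C,G} → run G
t=30: ready={C,G} → run G
t=31: ready={C,G} → run G
t=32: ready={C,G} → run G
t=33: ready={C,G} → run G
t=34: ready={C,G} → run G
t=35: ready={C} → run C
t=36: ready={C} → run C
t=37: ready={C} → run C
t=38: (idle)
t=39: (idle)
t=40: (idle)
t=41: (idle)
t=42: (idle)

completion order = A, B, D, F, E, G, C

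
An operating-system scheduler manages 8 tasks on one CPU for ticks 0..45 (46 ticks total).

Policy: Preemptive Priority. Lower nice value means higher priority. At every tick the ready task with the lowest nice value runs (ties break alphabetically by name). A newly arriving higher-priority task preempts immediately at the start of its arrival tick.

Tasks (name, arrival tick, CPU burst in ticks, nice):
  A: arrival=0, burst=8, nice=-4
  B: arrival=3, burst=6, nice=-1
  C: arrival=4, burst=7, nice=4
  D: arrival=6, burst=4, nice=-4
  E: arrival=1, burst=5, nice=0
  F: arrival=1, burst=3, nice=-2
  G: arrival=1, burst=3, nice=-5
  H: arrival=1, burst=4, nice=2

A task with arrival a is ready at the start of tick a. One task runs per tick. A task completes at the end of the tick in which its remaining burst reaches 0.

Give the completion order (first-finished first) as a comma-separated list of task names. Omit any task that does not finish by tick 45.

t=0: ready={A} → run A
t=1: ready={A,E,F,G,H} → run G
t=2: ready={A,E,F,G,H} → run G
t=3: ready={A,B,E,F,G,H} → run G
t=4: ready={A,B,C,E,F,H} → run A
t=5: ready={A,B,C,E,F,H} → run A
t=6: ready={A,B,C,D,E,F,H} → run A
t=7: ready={A,B,C,D,E,F,H} → run A
t=8: ready={A,B,C,D,E,F,H} → run A
t=9: ready={A,B,C,D,E,F,H} → run A
t=10: ready={A,B,C,D,E,F,H} → run A
t=11: ready={B,C,D,E,F,H} → run D
t=12: ready={B,C,D,E,F,H} → run D
t=13: ready={B,C,D,E,F,H} → run D
t=14: ready={B,C,D,E,F,H} → run D
t=15: ready={B,C,E,F,H} → run F
t=16: ready={B,C,E,F,H} → run F
t=17: ready={B,C,E,F,H} → run F
t=18: ready={B,C,E,H} → run B
t=19: ready={B,C,E,H} → run B
t=20: ready={B,C,E,H} → run B
t=21: ready={B,C,E,H} → run B
t=22: ready={B,C,E,H} → run B
t=23: ready={B,C,E,H} → run B
t=24: ready={C,E,H} → run E
t=25: ready={C,E,H} → run E
t=26: ready={C,E,H} → run E
t=27: ready={C,E,H} → run E
t=28: ready={C,E,H} → run E
t=29: ready={C,H} → run H
t=30: ready={C,H} → run H
t=31: ready={C,H} → run H
t=32: ready={C,H} → run H
t=33: ready={C} → run C
t=34: ready={C} → run C
t=35: ready={C} → run C
t=36: ready={C} → run C
t=37: ready={C} → run C
t=38: ready={C} → run C
t=39: ready={C} → run C
t=40: (idle)
t=41: (idle)
t=42: (idle)
t=43: (idle)
t=44: (idle)
t=45: (idle)

completion order = G, A, D, F, B, E, H, C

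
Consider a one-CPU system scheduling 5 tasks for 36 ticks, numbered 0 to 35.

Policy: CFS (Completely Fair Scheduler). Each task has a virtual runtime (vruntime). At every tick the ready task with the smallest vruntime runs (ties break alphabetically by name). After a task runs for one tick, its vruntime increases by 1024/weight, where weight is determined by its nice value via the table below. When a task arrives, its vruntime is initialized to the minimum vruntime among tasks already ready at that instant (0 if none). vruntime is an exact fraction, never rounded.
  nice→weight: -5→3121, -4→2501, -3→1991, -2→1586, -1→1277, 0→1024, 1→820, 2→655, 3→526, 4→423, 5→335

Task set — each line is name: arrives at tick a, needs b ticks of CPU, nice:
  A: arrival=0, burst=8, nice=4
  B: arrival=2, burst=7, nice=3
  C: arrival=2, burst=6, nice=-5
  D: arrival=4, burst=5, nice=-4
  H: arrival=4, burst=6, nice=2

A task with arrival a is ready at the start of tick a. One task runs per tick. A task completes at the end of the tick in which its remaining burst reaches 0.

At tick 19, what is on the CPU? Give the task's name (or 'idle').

t=0: vr[A=0] → run A
t=1: vr[A=1024/423] → run A
t=2: vr[A=2048/423 B=2048/423 C=2048/423] → run A
t=3: vr[A=1024/141 B=2048/423 C=2048/423] → run B
t=4: vr[A=1024/141 B=755200/111249 C=2048/423 D=2048/423 H=2048/423] → run C
t=5: vr[A=1024/141 B=755200/111249 C=6824960/1320183 D=2048/423 H=2048/423] → run D
t=6: vr[A=1024/141 B=755200/111249 C=6824960/1320183 D=5555200/1057923 H=2048/423] → run H
t=7: vr[A=1024/141 B=755200/111249 C=6824960/1320183 D=5555200/1057923 H=1774592/277065] → run C
t=8: vr[A=1024/141 B=755200/111249 C=7258112/1320183 D=5555200/1057923 H=1774592/277065] → run D
t=9: vr[A=1024/141 B=755200/111249 C=7258112/1320183 D=5988352/1057923 H=1774592/277065] → run C
t=10: vr[A=1024/141 B=755200/111249 C=7691264/1320183 D=5988352/1057923 H=1774592/277065] → run D
t=11: vr[A=1024/141 B=755200/111249 C=7691264/1320183 D=6421504/1057923 H=1774592/277065] → run C
t=12: vr[A=1024/141 B=755200/111249 C=8124416/1320183 D=6421504/1057923 H=1774592/277065] → run D
t=13: vr[A=1024/141 B=755200/111249 C=8124416/1320183 D=6854656/1057923 H=1774592/277065] → run C
t=14: vr[A=1024/141 B=755200/111249 C=8557568/1320183 D=6854656/1057923 H=1774592/277065] → run H
t=15: vr[A=1024/141 B=755200/111249 C=8557568/1320183 D=6854656/1057923 H=2207744/277065] → run D
t=16: vr[A=1024/141 B=755200/111249 C=8557568/1320183 H=2207744/277065] → run C
t=17: vr[A=1024/141 B=755200/111249 H=2207744/277065] → run B
t=18: vr[A=1024/141 B=971776/111249 H=2207744/277065] → run A
t=19: vr[A=4096/423 B=971776/111249 H=2207744/277065] → run H
t=20: vr[A=4096/423 B=971776/111249 H=2640896/277065] → run B
t=21: vr[A=4096/423 B=1188352/111249 H=2640896/277065] → run H
t=22: vr[A=4096/423 B=1188352/111249 H=3074048/277065] → run A
t=23: vr[A=5120/423 B=1188352/111249 H=3074048/277065] → run B
t=24: vr[A=5120/423 B=1404928/111249 H=3074048/277065] → run H
t=25: vr[A=5120/423 B=1404928/111249 H=701440/55413] → run A
t=26: vr[A=2048/141 B=1404928/111249 H=701440/55413] → run B
t=27: vr[A=2048/141 B=1621504/111249 H=701440/55413] → run H
t=28: vr[A=2048/141 B=1621504/111249] → run A
t=29: vr[A=7168/423 B=1621504/111249] → run B
t=30: vr[A=7168/423 B=1838080/111249] → run B
t=31: vr[A=7168/423] → run A
t=32: (idle)
t=33: (idle)
t=34: (idle)
t=35: (idle)

running at tick 19 = H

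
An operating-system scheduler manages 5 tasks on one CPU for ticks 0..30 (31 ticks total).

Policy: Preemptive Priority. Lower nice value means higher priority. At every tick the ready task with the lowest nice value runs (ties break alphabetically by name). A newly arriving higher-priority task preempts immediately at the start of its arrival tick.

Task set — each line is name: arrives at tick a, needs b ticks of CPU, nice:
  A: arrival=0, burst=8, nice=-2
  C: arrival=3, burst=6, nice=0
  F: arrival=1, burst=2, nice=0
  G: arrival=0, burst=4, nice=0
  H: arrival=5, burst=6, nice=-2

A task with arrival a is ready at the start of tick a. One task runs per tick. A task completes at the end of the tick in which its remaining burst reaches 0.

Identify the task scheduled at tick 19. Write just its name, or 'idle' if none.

t=0: ready={A,G} → run A
t=1: ready={A,F,G} → run A
t=2: ready={A,F,G} → run A
t=3: ready={A,C,F,G} → run A
t=4: ready={A,C,F,G} → run A
t=5: ready={A,C,F,G,H} → run A
t=6: ready={A,C,F,G,H} → run A
t=7: ready={A,C,F,G,H} → run A
t=8: ready={C,F,G,H} → run H
t=9: ready={C,F,G,H} → run H
t=10: ready={C,F,G,H} → run H
t=11: ready={C,F,G,H} → run H
t=12: ready={C,F,G,H} → run H
t=13: ready={C,F,G,H} → run H
t=14: ready={C,F,G} → run C
t=15: ready={C,F,G} → run C
t=16: ready={C,F,G} → run C
t=17: ready={C,F,G} → run C
t=18: ready={C,F,G} → run C
t=19: ready={C,F,G} → run C
t=20: ready={F,G} → run F
t=21: ready={F,G} → run F
t=22: ready={G} → run G
t=23: ready={G} → run G
t=24: ready={G} → run G
t=25: ready={G} → run G
t=26: (idle)
t=27: (idle)
t=28: (idle)
t=29: (idle)
t=30: (idle)

running at tick 19 = C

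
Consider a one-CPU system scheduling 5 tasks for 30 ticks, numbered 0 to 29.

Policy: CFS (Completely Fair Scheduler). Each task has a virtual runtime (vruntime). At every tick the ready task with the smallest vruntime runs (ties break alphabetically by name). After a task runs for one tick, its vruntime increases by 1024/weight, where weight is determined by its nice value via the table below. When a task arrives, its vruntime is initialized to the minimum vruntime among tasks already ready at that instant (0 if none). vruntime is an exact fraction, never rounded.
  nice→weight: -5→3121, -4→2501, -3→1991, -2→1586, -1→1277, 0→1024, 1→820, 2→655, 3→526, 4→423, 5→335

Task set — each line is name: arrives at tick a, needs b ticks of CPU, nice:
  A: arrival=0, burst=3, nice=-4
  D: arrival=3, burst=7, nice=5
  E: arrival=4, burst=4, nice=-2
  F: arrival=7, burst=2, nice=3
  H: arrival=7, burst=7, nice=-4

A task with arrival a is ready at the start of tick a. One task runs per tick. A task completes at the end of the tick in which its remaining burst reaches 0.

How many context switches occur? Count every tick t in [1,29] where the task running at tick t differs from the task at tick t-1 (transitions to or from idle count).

context switches = 11

t=0: vr[A=0] → run A
t=1: vr[A=1024/2501] → run A
t=2: vr[A=2048/2501] → run A
t=3: vr[D=0] → run D
t=4: vr[D=1024/335 E=1024/335] → run D
t=5: vr[D=2048/335 E=1024/335] → run E
t=6: vr[D=2048/335 E=983552/265655] → run E
t=7: vr[D=2048/335 E=1155072/265655 F=1155072/265655 H=1155072/265655] → run E
t=8: vr[D=2048/335 E=1326592/265655 F=1155072/265655 H=1155072/265655] → run F
t=9: vr[D=2048/335 E=1326592/265655 F=439799296/69867265 H=1155072/265655] → run H
t=10: vr[D=2048/335 E=1326592/265655 F=439799296/69867265 H=51817472/10891855] → run H
t=11: vr[D=2048/335 E=1326592/265655 F=439799296/69867265 H=56276992/10891855] → run E
t=12: vr[D=2048/335 F=439799296/69867265 H=56276992/10891855] → run H
t=13: vr[D=2048/335 F=439799296/69867265 H=60736512/10891855] → run H
t=14: vr[D=2048/335 F=439799296/69867265 H=65196032/10891855] → run H
t=15: vr[D=2048/335 F=439799296/69867265 H=69655552/10891855] → run D
t=16: vr[D=3072/335 F=439799296/69867265 H=69655552/10891855] → run F
t=17: vr[D=3072/335 H=69655552/10891855] → run H
t=18: vr[D=3072/335 H=74115072/10891855] → run H
t=19: vr[D=3072/335] → run D
t=20: vr[D=4096/335] → run D
t=21: vr[D=1024/67] → run D
t=22: vr[D=6144/335] → run D
t=23: (idle)
t=24: (idle)
t=25: (idle)
t=26: (idle)
t=27: (idle)
t=28: (idle)
t=29: (idle)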